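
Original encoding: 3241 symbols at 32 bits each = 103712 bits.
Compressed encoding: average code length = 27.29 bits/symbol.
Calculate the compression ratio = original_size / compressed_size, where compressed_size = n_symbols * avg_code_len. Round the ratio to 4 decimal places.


original_size = n_symbols * orig_bits = 3241 * 32 = 103712 bits
compressed_size = n_symbols * avg_code_len = 3241 * 27.29 = 88446.89 bits
ratio = original_size / compressed_size = 103712 / 88446.89 = 1.1726

Compression ratio = 1.1726


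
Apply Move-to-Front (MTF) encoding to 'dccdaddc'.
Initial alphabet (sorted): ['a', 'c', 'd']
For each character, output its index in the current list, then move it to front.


MTF encoding:
'd': index 2 in ['a', 'c', 'd'] -> ['d', 'a', 'c']
'c': index 2 in ['d', 'a', 'c'] -> ['c', 'd', 'a']
'c': index 0 in ['c', 'd', 'a'] -> ['c', 'd', 'a']
'd': index 1 in ['c', 'd', 'a'] -> ['d', 'c', 'a']
'a': index 2 in ['d', 'c', 'a'] -> ['a', 'd', 'c']
'd': index 1 in ['a', 'd', 'c'] -> ['d', 'a', 'c']
'd': index 0 in ['d', 'a', 'c'] -> ['d', 'a', 'c']
'c': index 2 in ['d', 'a', 'c'] -> ['c', 'd', 'a']


Output: [2, 2, 0, 1, 2, 1, 0, 2]


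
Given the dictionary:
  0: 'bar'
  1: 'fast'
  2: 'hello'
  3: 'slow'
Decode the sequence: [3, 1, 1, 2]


Look up each index in the dictionary:
  3 -> 'slow'
  1 -> 'fast'
  1 -> 'fast'
  2 -> 'hello'

Decoded: "slow fast fast hello"


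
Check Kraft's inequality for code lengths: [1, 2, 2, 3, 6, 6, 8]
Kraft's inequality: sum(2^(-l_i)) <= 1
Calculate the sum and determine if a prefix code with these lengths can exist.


Sum = 2^(-1) + 2^(-2) + 2^(-2) + 2^(-3) + 2^(-6) + 2^(-6) + 2^(-8)
    = 0.5 + 0.25 + 0.25 + 0.125 + 0.015625 + 0.015625 + 0.00390625
    = 297/256 = 1.16015625
Since 1.16015625 > 1, Kraft's inequality is NOT satisfied.
A prefix code with these lengths CANNOT exist.

Kraft sum = 1.16015625. Not satisfied.


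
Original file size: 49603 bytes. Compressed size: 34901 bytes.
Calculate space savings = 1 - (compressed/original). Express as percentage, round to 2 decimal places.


ratio = compressed/original = 34901/49603 = 0.703607
savings = 1 - ratio = 1 - 0.703607 = 0.296393
as a percentage: 0.296393 * 100 = 29.64%

Space savings = 1 - 34901/49603 = 29.64%


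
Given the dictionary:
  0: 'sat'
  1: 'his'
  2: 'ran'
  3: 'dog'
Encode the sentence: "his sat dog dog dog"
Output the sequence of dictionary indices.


Look up each word in the dictionary:
  'his' -> 1
  'sat' -> 0
  'dog' -> 3
  'dog' -> 3
  'dog' -> 3

Encoded: [1, 0, 3, 3, 3]


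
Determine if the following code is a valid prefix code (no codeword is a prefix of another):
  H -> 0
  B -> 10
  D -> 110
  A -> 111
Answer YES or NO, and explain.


Checking each pair (does one codeword prefix another?):
  H='0' vs B='10': no prefix
  H='0' vs D='110': no prefix
  H='0' vs A='111': no prefix
  B='10' vs H='0': no prefix
  B='10' vs D='110': no prefix
  B='10' vs A='111': no prefix
  D='110' vs H='0': no prefix
  D='110' vs B='10': no prefix
  D='110' vs A='111': no prefix
  A='111' vs H='0': no prefix
  A='111' vs B='10': no prefix
  A='111' vs D='110': no prefix
No violation found over all pairs.

YES -- this is a valid prefix code. No codeword is a prefix of any other codeword.


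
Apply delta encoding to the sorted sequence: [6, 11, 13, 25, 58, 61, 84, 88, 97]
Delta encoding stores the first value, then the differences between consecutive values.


First value: 6
Deltas:
  11 - 6 = 5
  13 - 11 = 2
  25 - 13 = 12
  58 - 25 = 33
  61 - 58 = 3
  84 - 61 = 23
  88 - 84 = 4
  97 - 88 = 9


Delta encoded: [6, 5, 2, 12, 33, 3, 23, 4, 9]


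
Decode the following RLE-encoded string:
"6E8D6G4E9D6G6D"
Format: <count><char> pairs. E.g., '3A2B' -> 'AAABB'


Expanding each <count><char> pair:
  6E -> 'EEEEEE'
  8D -> 'DDDDDDDD'
  6G -> 'GGGGGG'
  4E -> 'EEEE'
  9D -> 'DDDDDDDDD'
  6G -> 'GGGGGG'
  6D -> 'DDDDDD'

Decoded = EEEEEEDDDDDDDDGGGGGGEEEEDDDDDDDDDGGGGGGDDDDDD


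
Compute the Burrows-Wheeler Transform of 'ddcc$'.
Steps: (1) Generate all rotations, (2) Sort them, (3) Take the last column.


Rotations (sorted):
  0: $ddcc -> last char: c
  1: c$ddc -> last char: c
  2: cc$dd -> last char: d
  3: dcc$d -> last char: d
  4: ddcc$ -> last char: $


BWT = ccdd$


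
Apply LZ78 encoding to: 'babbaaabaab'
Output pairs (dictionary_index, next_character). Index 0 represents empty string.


LZ78 encoding steps:
Dictionary: {0: ''}
Step 1: w='' (idx 0), next='b' -> output (0, 'b'), add 'b' as idx 1
Step 2: w='' (idx 0), next='a' -> output (0, 'a'), add 'a' as idx 2
Step 3: w='b' (idx 1), next='b' -> output (1, 'b'), add 'bb' as idx 3
Step 4: w='a' (idx 2), next='a' -> output (2, 'a'), add 'aa' as idx 4
Step 5: w='a' (idx 2), next='b' -> output (2, 'b'), add 'ab' as idx 5
Step 6: w='aa' (idx 4), next='b' -> output (4, 'b'), add 'aab' as idx 6


Encoded: [(0, 'b'), (0, 'a'), (1, 'b'), (2, 'a'), (2, 'b'), (4, 'b')]


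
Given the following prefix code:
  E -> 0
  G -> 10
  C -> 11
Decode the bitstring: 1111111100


Decoding step by step:
Bits 11 -> C
Bits 11 -> C
Bits 11 -> C
Bits 11 -> C
Bits 0 -> E
Bits 0 -> E


Decoded message: CCCCEE


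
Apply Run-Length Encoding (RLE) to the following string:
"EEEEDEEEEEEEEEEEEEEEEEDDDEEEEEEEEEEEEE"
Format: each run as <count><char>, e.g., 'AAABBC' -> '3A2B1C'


Scanning runs left to right:
  i=0: run of 'E' x 4 -> '4E'
  i=4: run of 'D' x 1 -> '1D'
  i=5: run of 'E' x 17 -> '17E'
  i=22: run of 'D' x 3 -> '3D'
  i=25: run of 'E' x 13 -> '13E'

RLE = 4E1D17E3D13E


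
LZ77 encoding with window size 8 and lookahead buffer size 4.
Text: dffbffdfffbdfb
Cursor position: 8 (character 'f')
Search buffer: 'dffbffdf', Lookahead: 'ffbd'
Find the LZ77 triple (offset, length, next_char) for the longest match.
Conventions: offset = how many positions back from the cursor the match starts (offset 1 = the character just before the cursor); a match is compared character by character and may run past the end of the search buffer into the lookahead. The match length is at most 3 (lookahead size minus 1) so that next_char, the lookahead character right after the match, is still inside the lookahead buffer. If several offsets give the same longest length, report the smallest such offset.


Try each offset into the search buffer:
  offset=1 (pos 7, char 'f'): match length 2
  offset=2 (pos 6, char 'd'): match length 0
  offset=3 (pos 5, char 'f'): match length 1
  offset=4 (pos 4, char 'f'): match length 2
  offset=5 (pos 3, char 'b'): match length 0
  offset=6 (pos 2, char 'f'): match length 1
  offset=7 (pos 1, char 'f'): match length 3
  offset=8 (pos 0, char 'd'): match length 0
Longest match has length 3 at offset 7.
next_char = character at position 8 + 3 = 11 -> 'd'

Best match: offset=7, length=3 (matching 'ffb' starting at position 1)
LZ77 triple: (7, 3, 'd')


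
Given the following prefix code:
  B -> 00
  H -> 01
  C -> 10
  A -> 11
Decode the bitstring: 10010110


Decoding step by step:
Bits 10 -> C
Bits 01 -> H
Bits 01 -> H
Bits 10 -> C


Decoded message: CHHC


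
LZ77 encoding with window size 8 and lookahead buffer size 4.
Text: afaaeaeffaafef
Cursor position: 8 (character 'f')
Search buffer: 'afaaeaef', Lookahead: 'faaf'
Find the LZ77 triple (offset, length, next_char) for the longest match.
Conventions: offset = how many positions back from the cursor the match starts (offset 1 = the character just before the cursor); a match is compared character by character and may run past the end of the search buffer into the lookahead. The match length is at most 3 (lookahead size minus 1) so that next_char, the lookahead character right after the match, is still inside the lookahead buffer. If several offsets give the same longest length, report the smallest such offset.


Try each offset into the search buffer:
  offset=1 (pos 7, char 'f'): match length 1
  offset=2 (pos 6, char 'e'): match length 0
  offset=3 (pos 5, char 'a'): match length 0
  offset=4 (pos 4, char 'e'): match length 0
  offset=5 (pos 3, char 'a'): match length 0
  offset=6 (pos 2, char 'a'): match length 0
  offset=7 (pos 1, char 'f'): match length 3
  offset=8 (pos 0, char 'a'): match length 0
Longest match has length 3 at offset 7.
next_char = character at position 8 + 3 = 11 -> 'f'

Best match: offset=7, length=3 (matching 'faa' starting at position 1)
LZ77 triple: (7, 3, 'f')


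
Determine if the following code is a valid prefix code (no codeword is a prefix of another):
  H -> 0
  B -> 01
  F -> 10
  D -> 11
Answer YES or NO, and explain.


Checking each pair (does one codeword prefix another?):
  H='0' vs B='01': prefix -- VIOLATION

NO -- this is NOT a valid prefix code. H (0) is a prefix of B (01).


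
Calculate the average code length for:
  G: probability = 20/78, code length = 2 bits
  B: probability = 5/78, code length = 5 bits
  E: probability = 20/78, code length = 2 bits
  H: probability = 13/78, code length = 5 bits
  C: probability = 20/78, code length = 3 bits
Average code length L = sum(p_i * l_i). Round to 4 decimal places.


Weighted contributions p_i * l_i:
  G: (20/78) * 2 = 40/78
  B: (5/78) * 5 = 25/78
  E: (20/78) * 2 = 40/78
  H: (13/78) * 5 = 65/78
  C: (20/78) * 3 = 60/78
Sum = (40 + 25 + 40 + 65 + 60)/78 = 230/78

L = 230/78 = 2.9487 bits/symbol


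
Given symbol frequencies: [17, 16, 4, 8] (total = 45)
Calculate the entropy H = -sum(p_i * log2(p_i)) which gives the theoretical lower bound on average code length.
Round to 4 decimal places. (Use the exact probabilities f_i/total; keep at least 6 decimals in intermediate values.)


Per-symbol terms -p_i * log2(p_i) with p_i = f_i/45:
  p = 17/45 = 0.377778: log2(p) = -1.404390, -p*log2(p) = 0.530547
  p = 16/45 = 0.355556: log2(p) = -1.491853, -p*log2(p) = 0.530437
  p = 4/45 = 0.088889: log2(p) = -3.491853, -p*log2(p) = 0.310387
  p = 8/45 = 0.177778: log2(p) = -2.491853, -p*log2(p) = 0.442996
H = 0.530547 + 0.530437 + 0.310387 + 0.442996 = 1.814367

H = 1.8144 bits/symbol


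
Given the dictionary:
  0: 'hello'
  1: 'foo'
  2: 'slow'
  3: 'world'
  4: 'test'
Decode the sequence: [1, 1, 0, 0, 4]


Look up each index in the dictionary:
  1 -> 'foo'
  1 -> 'foo'
  0 -> 'hello'
  0 -> 'hello'
  4 -> 'test'

Decoded: "foo foo hello hello test"


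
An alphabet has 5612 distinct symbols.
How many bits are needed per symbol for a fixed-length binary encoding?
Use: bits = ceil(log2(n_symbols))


log2(5612) = 12.4543
Bracket: 2^12 = 4096 < 5612 <= 2^13 = 8192
So ceil(log2(5612)) = 13

bits = ceil(log2(5612)) = ceil(12.4543) = 13 bits


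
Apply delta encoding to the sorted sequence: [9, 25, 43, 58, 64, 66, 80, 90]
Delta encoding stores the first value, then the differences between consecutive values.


First value: 9
Deltas:
  25 - 9 = 16
  43 - 25 = 18
  58 - 43 = 15
  64 - 58 = 6
  66 - 64 = 2
  80 - 66 = 14
  90 - 80 = 10


Delta encoded: [9, 16, 18, 15, 6, 2, 14, 10]


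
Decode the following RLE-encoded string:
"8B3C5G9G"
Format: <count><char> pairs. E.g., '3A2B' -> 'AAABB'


Expanding each <count><char> pair:
  8B -> 'BBBBBBBB'
  3C -> 'CCC'
  5G -> 'GGGGG'
  9G -> 'GGGGGGGGG'

Decoded = BBBBBBBBCCCGGGGGGGGGGGGGG


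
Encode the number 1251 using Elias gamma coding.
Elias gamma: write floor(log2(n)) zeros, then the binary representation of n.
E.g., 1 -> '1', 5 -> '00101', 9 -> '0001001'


num_bits = floor(log2(1251)) + 1 = 11
leading_zeros = num_bits - 1 = 10
binary(1251) = 10011100011

Elias gamma(1251) = '0000000000' + '10011100011' = 000000000010011100011 (21 bits)


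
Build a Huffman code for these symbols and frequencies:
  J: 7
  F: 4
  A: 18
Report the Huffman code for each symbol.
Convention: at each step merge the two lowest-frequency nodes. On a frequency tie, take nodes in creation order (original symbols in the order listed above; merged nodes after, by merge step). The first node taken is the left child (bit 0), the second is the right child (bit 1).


Huffman tree construction:
Step 1: Merge F(4) + J(7) = 11
Step 2: Merge (F+J)(11) + A(18) = 29
Read each symbol's code off the tree from the root (left child = 0, right child = 1).

Codes:
  J: 01 (length 2)
  F: 00 (length 2)
  A: 1 (length 1)
Average code length: 40/29 = 1.3793 bits/symbol


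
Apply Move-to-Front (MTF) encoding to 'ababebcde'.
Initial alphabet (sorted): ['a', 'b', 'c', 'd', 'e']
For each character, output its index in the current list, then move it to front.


MTF encoding:
'a': index 0 in ['a', 'b', 'c', 'd', 'e'] -> ['a', 'b', 'c', 'd', 'e']
'b': index 1 in ['a', 'b', 'c', 'd', 'e'] -> ['b', 'a', 'c', 'd', 'e']
'a': index 1 in ['b', 'a', 'c', 'd', 'e'] -> ['a', 'b', 'c', 'd', 'e']
'b': index 1 in ['a', 'b', 'c', 'd', 'e'] -> ['b', 'a', 'c', 'd', 'e']
'e': index 4 in ['b', 'a', 'c', 'd', 'e'] -> ['e', 'b', 'a', 'c', 'd']
'b': index 1 in ['e', 'b', 'a', 'c', 'd'] -> ['b', 'e', 'a', 'c', 'd']
'c': index 3 in ['b', 'e', 'a', 'c', 'd'] -> ['c', 'b', 'e', 'a', 'd']
'd': index 4 in ['c', 'b', 'e', 'a', 'd'] -> ['d', 'c', 'b', 'e', 'a']
'e': index 3 in ['d', 'c', 'b', 'e', 'a'] -> ['e', 'd', 'c', 'b', 'a']


Output: [0, 1, 1, 1, 4, 1, 3, 4, 3]


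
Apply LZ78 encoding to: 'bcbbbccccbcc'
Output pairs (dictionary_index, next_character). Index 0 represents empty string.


LZ78 encoding steps:
Dictionary: {0: ''}
Step 1: w='' (idx 0), next='b' -> output (0, 'b'), add 'b' as idx 1
Step 2: w='' (idx 0), next='c' -> output (0, 'c'), add 'c' as idx 2
Step 3: w='b' (idx 1), next='b' -> output (1, 'b'), add 'bb' as idx 3
Step 4: w='b' (idx 1), next='c' -> output (1, 'c'), add 'bc' as idx 4
Step 5: w='c' (idx 2), next='c' -> output (2, 'c'), add 'cc' as idx 5
Step 6: w='c' (idx 2), next='b' -> output (2, 'b'), add 'cb' as idx 6
Step 7: w='cc' (idx 5), end of input -> output (5, '')


Encoded: [(0, 'b'), (0, 'c'), (1, 'b'), (1, 'c'), (2, 'c'), (2, 'b'), (5, '')]


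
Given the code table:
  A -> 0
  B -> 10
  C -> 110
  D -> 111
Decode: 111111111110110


Decoding:
111 -> D
111 -> D
111 -> D
110 -> C
110 -> C


Result: DDDCC


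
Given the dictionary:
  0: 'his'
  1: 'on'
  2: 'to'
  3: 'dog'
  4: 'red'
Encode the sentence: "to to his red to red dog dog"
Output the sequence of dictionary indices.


Look up each word in the dictionary:
  'to' -> 2
  'to' -> 2
  'his' -> 0
  'red' -> 4
  'to' -> 2
  'red' -> 4
  'dog' -> 3
  'dog' -> 3

Encoded: [2, 2, 0, 4, 2, 4, 3, 3]


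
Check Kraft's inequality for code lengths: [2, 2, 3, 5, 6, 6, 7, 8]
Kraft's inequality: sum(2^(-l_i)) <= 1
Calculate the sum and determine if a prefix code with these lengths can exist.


Sum = 2^(-2) + 2^(-2) + 2^(-3) + 2^(-5) + 2^(-6) + 2^(-6) + 2^(-7) + 2^(-8)
    = 0.25 + 0.25 + 0.125 + 0.03125 + 0.015625 + 0.015625 + 0.0078125 + 0.00390625
    = 179/256 = 0.69921875
Since 0.69921875 <= 1, Kraft's inequality IS satisfied.
A prefix code with these lengths CAN exist.

Kraft sum = 0.69921875. Satisfied.


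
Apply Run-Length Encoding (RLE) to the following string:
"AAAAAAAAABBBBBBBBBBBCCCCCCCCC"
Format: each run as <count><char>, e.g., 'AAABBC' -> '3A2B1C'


Scanning runs left to right:
  i=0: run of 'A' x 9 -> '9A'
  i=9: run of 'B' x 11 -> '11B'
  i=20: run of 'C' x 9 -> '9C'

RLE = 9A11B9C


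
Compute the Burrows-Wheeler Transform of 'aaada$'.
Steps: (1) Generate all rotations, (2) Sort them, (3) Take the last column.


Rotations (sorted):
  0: $aaada -> last char: a
  1: a$aaad -> last char: d
  2: aaada$ -> last char: $
  3: aada$a -> last char: a
  4: ada$aa -> last char: a
  5: da$aaa -> last char: a


BWT = ad$aaa


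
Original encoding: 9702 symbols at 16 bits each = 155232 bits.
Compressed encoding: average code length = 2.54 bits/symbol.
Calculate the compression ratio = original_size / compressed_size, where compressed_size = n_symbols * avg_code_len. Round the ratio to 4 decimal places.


original_size = n_symbols * orig_bits = 9702 * 16 = 155232 bits
compressed_size = n_symbols * avg_code_len = 9702 * 2.54 = 24643.08 bits
ratio = original_size / compressed_size = 155232 / 24643.08 = 6.2992

Compression ratio = 6.2992


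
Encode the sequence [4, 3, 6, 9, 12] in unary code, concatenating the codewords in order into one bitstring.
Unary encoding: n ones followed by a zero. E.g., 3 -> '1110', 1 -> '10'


Encode each number as n ones followed by a terminating 0:
  4 -> 11110 (5 bits)
  3 -> 1110 (4 bits)
  6 -> 1111110 (7 bits)
  9 -> 1111111110 (10 bits)
  12 -> 1111111111110 (13 bits)
Total length = 5 + 4 + 7 + 10 + 13 = 39 bits.

Unary([4, 3, 6, 9, 12]) = 111101110111111011111111101111111111110 (39 bits)


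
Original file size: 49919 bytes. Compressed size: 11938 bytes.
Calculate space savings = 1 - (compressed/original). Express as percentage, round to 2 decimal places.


ratio = compressed/original = 11938/49919 = 0.239147
savings = 1 - ratio = 1 - 0.239147 = 0.760853
as a percentage: 0.760853 * 100 = 76.09%

Space savings = 1 - 11938/49919 = 76.09%


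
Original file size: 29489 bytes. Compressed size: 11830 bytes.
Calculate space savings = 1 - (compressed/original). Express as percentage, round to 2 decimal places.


ratio = compressed/original = 11830/29489 = 0.401167
savings = 1 - ratio = 1 - 0.401167 = 0.598833
as a percentage: 0.598833 * 100 = 59.88%

Space savings = 1 - 11830/29489 = 59.88%


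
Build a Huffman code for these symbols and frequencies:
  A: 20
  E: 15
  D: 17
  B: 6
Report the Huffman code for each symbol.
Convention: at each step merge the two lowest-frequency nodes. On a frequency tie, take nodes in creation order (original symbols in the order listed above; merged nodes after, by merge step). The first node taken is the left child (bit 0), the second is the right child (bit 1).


Huffman tree construction:
Step 1: Merge B(6) + E(15) = 21
Step 2: Merge D(17) + A(20) = 37
Step 3: Merge (B+E)(21) + (D+A)(37) = 58
Read each symbol's code off the tree from the root (left child = 0, right child = 1).

Codes:
  A: 11 (length 2)
  E: 01 (length 2)
  D: 10 (length 2)
  B: 00 (length 2)
Average code length: 116/58 = 2.0000 bits/symbol


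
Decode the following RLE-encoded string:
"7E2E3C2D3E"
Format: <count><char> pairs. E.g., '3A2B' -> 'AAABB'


Expanding each <count><char> pair:
  7E -> 'EEEEEEE'
  2E -> 'EE'
  3C -> 'CCC'
  2D -> 'DD'
  3E -> 'EEE'

Decoded = EEEEEEEEECCCDDEEE


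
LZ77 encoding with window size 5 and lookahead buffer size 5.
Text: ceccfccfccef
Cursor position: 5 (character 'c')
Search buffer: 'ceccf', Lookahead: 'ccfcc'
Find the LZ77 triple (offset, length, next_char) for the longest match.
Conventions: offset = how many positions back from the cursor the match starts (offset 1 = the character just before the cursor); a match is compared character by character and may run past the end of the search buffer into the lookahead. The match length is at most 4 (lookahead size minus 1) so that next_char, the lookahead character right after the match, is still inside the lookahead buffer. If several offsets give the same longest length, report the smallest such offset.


Try each offset into the search buffer:
  offset=1 (pos 4, char 'f'): match length 0
  offset=2 (pos 3, char 'c'): match length 1
  offset=3 (pos 2, char 'c'): match length 4
  offset=4 (pos 1, char 'e'): match length 0
  offset=5 (pos 0, char 'c'): match length 1
Longest match has length 4 at offset 3.
next_char = character at position 5 + 4 = 9 -> 'c'

Best match: offset=3, length=4 (matching 'ccfc' starting at position 2)
LZ77 triple: (3, 4, 'c')


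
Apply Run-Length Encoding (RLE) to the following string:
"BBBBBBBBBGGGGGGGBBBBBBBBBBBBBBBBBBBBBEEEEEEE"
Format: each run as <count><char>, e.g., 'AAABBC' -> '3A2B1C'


Scanning runs left to right:
  i=0: run of 'B' x 9 -> '9B'
  i=9: run of 'G' x 7 -> '7G'
  i=16: run of 'B' x 21 -> '21B'
  i=37: run of 'E' x 7 -> '7E'

RLE = 9B7G21B7E


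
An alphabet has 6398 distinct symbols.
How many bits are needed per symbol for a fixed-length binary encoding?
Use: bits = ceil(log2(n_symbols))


log2(6398) = 12.6434
Bracket: 2^12 = 4096 < 6398 <= 2^13 = 8192
So ceil(log2(6398)) = 13

bits = ceil(log2(6398)) = ceil(12.6434) = 13 bits


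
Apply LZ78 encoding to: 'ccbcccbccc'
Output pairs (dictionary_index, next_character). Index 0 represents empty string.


LZ78 encoding steps:
Dictionary: {0: ''}
Step 1: w='' (idx 0), next='c' -> output (0, 'c'), add 'c' as idx 1
Step 2: w='c' (idx 1), next='b' -> output (1, 'b'), add 'cb' as idx 2
Step 3: w='c' (idx 1), next='c' -> output (1, 'c'), add 'cc' as idx 3
Step 4: w='cb' (idx 2), next='c' -> output (2, 'c'), add 'cbc' as idx 4
Step 5: w='cc' (idx 3), end of input -> output (3, '')


Encoded: [(0, 'c'), (1, 'b'), (1, 'c'), (2, 'c'), (3, '')]


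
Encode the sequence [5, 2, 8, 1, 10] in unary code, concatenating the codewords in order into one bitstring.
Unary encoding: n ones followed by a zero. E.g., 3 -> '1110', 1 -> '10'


Encode each number as n ones followed by a terminating 0:
  5 -> 111110 (6 bits)
  2 -> 110 (3 bits)
  8 -> 111111110 (9 bits)
  1 -> 10 (2 bits)
  10 -> 11111111110 (11 bits)
Total length = 6 + 3 + 9 + 2 + 11 = 31 bits.

Unary([5, 2, 8, 1, 10]) = 1111101101111111101011111111110 (31 bits)


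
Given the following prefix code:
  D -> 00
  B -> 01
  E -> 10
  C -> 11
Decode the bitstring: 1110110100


Decoding step by step:
Bits 11 -> C
Bits 10 -> E
Bits 11 -> C
Bits 01 -> B
Bits 00 -> D


Decoded message: CECBD


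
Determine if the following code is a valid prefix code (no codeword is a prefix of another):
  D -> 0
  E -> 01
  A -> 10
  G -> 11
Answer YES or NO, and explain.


Checking each pair (does one codeword prefix another?):
  D='0' vs E='01': prefix -- VIOLATION

NO -- this is NOT a valid prefix code. D (0) is a prefix of E (01).


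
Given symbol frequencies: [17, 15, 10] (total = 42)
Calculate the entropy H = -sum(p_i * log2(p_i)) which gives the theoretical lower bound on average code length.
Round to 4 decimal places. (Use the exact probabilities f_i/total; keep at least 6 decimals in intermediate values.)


Per-symbol terms -p_i * log2(p_i) with p_i = f_i/42:
  p = 17/42 = 0.404762: log2(p) = -1.304855, -p*log2(p) = 0.528155
  p = 15/42 = 0.357143: log2(p) = -1.485427, -p*log2(p) = 0.530510
  p = 10/42 = 0.238095: log2(p) = -2.070389, -p*log2(p) = 0.492950
H = 0.528155 + 0.530510 + 0.492950 = 1.551615

H = 1.5516 bits/symbol


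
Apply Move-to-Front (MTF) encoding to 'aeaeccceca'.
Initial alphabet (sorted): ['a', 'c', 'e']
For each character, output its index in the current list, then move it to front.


MTF encoding:
'a': index 0 in ['a', 'c', 'e'] -> ['a', 'c', 'e']
'e': index 2 in ['a', 'c', 'e'] -> ['e', 'a', 'c']
'a': index 1 in ['e', 'a', 'c'] -> ['a', 'e', 'c']
'e': index 1 in ['a', 'e', 'c'] -> ['e', 'a', 'c']
'c': index 2 in ['e', 'a', 'c'] -> ['c', 'e', 'a']
'c': index 0 in ['c', 'e', 'a'] -> ['c', 'e', 'a']
'c': index 0 in ['c', 'e', 'a'] -> ['c', 'e', 'a']
'e': index 1 in ['c', 'e', 'a'] -> ['e', 'c', 'a']
'c': index 1 in ['e', 'c', 'a'] -> ['c', 'e', 'a']
'a': index 2 in ['c', 'e', 'a'] -> ['a', 'c', 'e']


Output: [0, 2, 1, 1, 2, 0, 0, 1, 1, 2]


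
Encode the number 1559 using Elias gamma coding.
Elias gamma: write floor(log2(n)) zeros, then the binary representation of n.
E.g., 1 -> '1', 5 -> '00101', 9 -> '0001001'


num_bits = floor(log2(1559)) + 1 = 11
leading_zeros = num_bits - 1 = 10
binary(1559) = 11000010111

Elias gamma(1559) = '0000000000' + '11000010111' = 000000000011000010111 (21 bits)


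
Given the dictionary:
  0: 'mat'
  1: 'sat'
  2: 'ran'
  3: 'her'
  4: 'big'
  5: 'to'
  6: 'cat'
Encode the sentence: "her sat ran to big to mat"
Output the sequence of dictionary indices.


Look up each word in the dictionary:
  'her' -> 3
  'sat' -> 1
  'ran' -> 2
  'to' -> 5
  'big' -> 4
  'to' -> 5
  'mat' -> 0

Encoded: [3, 1, 2, 5, 4, 5, 0]


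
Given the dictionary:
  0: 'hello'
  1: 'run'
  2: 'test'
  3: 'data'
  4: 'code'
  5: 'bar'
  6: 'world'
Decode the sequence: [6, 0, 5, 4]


Look up each index in the dictionary:
  6 -> 'world'
  0 -> 'hello'
  5 -> 'bar'
  4 -> 'code'

Decoded: "world hello bar code"


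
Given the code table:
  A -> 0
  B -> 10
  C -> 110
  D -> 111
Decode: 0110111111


Decoding:
0 -> A
110 -> C
111 -> D
111 -> D


Result: ACDD


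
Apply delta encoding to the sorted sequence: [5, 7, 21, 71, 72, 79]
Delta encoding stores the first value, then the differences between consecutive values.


First value: 5
Deltas:
  7 - 5 = 2
  21 - 7 = 14
  71 - 21 = 50
  72 - 71 = 1
  79 - 72 = 7


Delta encoded: [5, 2, 14, 50, 1, 7]


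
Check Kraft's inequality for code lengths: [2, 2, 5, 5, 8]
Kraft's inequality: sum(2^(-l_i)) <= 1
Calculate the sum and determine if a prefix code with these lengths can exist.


Sum = 2^(-2) + 2^(-2) + 2^(-5) + 2^(-5) + 2^(-8)
    = 0.25 + 0.25 + 0.03125 + 0.03125 + 0.00390625
    = 145/256 = 0.56640625
Since 0.56640625 <= 1, Kraft's inequality IS satisfied.
A prefix code with these lengths CAN exist.

Kraft sum = 0.56640625. Satisfied.


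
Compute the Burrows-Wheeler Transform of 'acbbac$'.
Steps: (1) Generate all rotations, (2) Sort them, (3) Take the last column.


Rotations (sorted):
  0: $acbbac -> last char: c
  1: ac$acbb -> last char: b
  2: acbbac$ -> last char: $
  3: bac$acb -> last char: b
  4: bbac$ac -> last char: c
  5: c$acbba -> last char: a
  6: cbbac$a -> last char: a


BWT = cb$bcaa


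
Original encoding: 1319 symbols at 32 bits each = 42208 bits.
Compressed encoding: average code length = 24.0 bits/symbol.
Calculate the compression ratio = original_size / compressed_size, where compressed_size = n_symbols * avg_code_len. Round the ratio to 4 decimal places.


original_size = n_symbols * orig_bits = 1319 * 32 = 42208 bits
compressed_size = n_symbols * avg_code_len = 1319 * 24.0 = 31656.0 bits
ratio = original_size / compressed_size = 42208 / 31656.0 = 1.3333

Compression ratio = 1.3333


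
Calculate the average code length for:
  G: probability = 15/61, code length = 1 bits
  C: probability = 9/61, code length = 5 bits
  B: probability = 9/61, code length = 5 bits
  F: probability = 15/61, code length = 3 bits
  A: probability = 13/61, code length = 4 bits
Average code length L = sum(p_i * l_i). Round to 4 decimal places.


Weighted contributions p_i * l_i:
  G: (15/61) * 1 = 15/61
  C: (9/61) * 5 = 45/61
  B: (9/61) * 5 = 45/61
  F: (15/61) * 3 = 45/61
  A: (13/61) * 4 = 52/61
Sum = (15 + 45 + 45 + 45 + 52)/61 = 202/61

L = 202/61 = 3.3115 bits/symbol


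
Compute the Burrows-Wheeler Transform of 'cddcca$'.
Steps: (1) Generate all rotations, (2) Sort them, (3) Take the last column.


Rotations (sorted):
  0: $cddcca -> last char: a
  1: a$cddcc -> last char: c
  2: ca$cddc -> last char: c
  3: cca$cdd -> last char: d
  4: cddcca$ -> last char: $
  5: dcca$cd -> last char: d
  6: ddcca$c -> last char: c


BWT = accd$dc


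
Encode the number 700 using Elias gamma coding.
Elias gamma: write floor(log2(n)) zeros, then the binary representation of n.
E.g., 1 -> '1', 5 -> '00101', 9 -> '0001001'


num_bits = floor(log2(700)) + 1 = 10
leading_zeros = num_bits - 1 = 9
binary(700) = 1010111100

Elias gamma(700) = '000000000' + '1010111100' = 0000000001010111100 (19 bits)


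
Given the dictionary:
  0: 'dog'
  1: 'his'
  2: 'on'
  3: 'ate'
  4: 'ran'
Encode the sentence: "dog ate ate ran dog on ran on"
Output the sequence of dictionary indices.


Look up each word in the dictionary:
  'dog' -> 0
  'ate' -> 3
  'ate' -> 3
  'ran' -> 4
  'dog' -> 0
  'on' -> 2
  'ran' -> 4
  'on' -> 2

Encoded: [0, 3, 3, 4, 0, 2, 4, 2]


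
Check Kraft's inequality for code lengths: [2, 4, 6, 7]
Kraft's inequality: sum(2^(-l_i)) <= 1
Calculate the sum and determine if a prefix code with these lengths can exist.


Sum = 2^(-2) + 2^(-4) + 2^(-6) + 2^(-7)
    = 0.25 + 0.0625 + 0.015625 + 0.0078125
    = 43/128 = 0.3359375
Since 0.3359375 <= 1, Kraft's inequality IS satisfied.
A prefix code with these lengths CAN exist.

Kraft sum = 0.3359375. Satisfied.


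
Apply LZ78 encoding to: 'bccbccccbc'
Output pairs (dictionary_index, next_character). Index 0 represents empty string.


LZ78 encoding steps:
Dictionary: {0: ''}
Step 1: w='' (idx 0), next='b' -> output (0, 'b'), add 'b' as idx 1
Step 2: w='' (idx 0), next='c' -> output (0, 'c'), add 'c' as idx 2
Step 3: w='c' (idx 2), next='b' -> output (2, 'b'), add 'cb' as idx 3
Step 4: w='c' (idx 2), next='c' -> output (2, 'c'), add 'cc' as idx 4
Step 5: w='cc' (idx 4), next='b' -> output (4, 'b'), add 'ccb' as idx 5
Step 6: w='c' (idx 2), end of input -> output (2, '')


Encoded: [(0, 'b'), (0, 'c'), (2, 'b'), (2, 'c'), (4, 'b'), (2, '')]


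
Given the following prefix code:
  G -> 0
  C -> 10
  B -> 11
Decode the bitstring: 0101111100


Decoding step by step:
Bits 0 -> G
Bits 10 -> C
Bits 11 -> B
Bits 11 -> B
Bits 10 -> C
Bits 0 -> G


Decoded message: GCBBCG


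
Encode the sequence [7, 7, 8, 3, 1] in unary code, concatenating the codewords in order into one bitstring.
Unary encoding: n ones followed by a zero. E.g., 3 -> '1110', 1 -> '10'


Encode each number as n ones followed by a terminating 0:
  7 -> 11111110 (8 bits)
  7 -> 11111110 (8 bits)
  8 -> 111111110 (9 bits)
  3 -> 1110 (4 bits)
  1 -> 10 (2 bits)
Total length = 8 + 8 + 9 + 4 + 2 = 31 bits.

Unary([7, 7, 8, 3, 1]) = 1111111011111110111111110111010 (31 bits)


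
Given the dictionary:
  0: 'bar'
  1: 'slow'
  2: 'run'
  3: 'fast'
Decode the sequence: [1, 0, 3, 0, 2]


Look up each index in the dictionary:
  1 -> 'slow'
  0 -> 'bar'
  3 -> 'fast'
  0 -> 'bar'
  2 -> 'run'

Decoded: "slow bar fast bar run"


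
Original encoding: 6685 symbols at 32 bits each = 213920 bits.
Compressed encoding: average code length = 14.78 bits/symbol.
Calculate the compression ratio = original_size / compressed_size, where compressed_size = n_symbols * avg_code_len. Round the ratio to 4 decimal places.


original_size = n_symbols * orig_bits = 6685 * 32 = 213920 bits
compressed_size = n_symbols * avg_code_len = 6685 * 14.78 = 98804.3 bits
ratio = original_size / compressed_size = 213920 / 98804.3 = 2.1651

Compression ratio = 2.1651


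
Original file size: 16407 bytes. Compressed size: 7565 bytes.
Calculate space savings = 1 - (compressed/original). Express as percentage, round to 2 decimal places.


ratio = compressed/original = 7565/16407 = 0.461084
savings = 1 - ratio = 1 - 0.461084 = 0.538916
as a percentage: 0.538916 * 100 = 53.89%

Space savings = 1 - 7565/16407 = 53.89%


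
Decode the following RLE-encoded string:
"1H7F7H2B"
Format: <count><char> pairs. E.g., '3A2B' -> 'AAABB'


Expanding each <count><char> pair:
  1H -> 'H'
  7F -> 'FFFFFFF'
  7H -> 'HHHHHHH'
  2B -> 'BB'

Decoded = HFFFFFFFHHHHHHHBB


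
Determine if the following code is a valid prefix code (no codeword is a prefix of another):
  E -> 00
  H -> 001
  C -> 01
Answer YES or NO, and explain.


Checking each pair (does one codeword prefix another?):
  E='00' vs H='001': prefix -- VIOLATION

NO -- this is NOT a valid prefix code. E (00) is a prefix of H (001).


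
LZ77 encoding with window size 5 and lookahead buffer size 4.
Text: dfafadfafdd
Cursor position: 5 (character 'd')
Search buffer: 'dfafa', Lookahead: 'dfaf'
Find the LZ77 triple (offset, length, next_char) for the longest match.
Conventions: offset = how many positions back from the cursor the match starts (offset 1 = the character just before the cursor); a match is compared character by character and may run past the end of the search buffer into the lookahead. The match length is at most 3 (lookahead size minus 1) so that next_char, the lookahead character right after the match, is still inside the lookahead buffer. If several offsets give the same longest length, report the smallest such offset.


Try each offset into the search buffer:
  offset=1 (pos 4, char 'a'): match length 0
  offset=2 (pos 3, char 'f'): match length 0
  offset=3 (pos 2, char 'a'): match length 0
  offset=4 (pos 1, char 'f'): match length 0
  offset=5 (pos 0, char 'd'): match length 3
Longest match has length 3 at offset 5.
next_char = character at position 5 + 3 = 8 -> 'f'

Best match: offset=5, length=3 (matching 'dfa' starting at position 0)
LZ77 triple: (5, 3, 'f')


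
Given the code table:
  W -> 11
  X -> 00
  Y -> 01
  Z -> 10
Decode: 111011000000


Decoding:
11 -> W
10 -> Z
11 -> W
00 -> X
00 -> X
00 -> X


Result: WZWXXX


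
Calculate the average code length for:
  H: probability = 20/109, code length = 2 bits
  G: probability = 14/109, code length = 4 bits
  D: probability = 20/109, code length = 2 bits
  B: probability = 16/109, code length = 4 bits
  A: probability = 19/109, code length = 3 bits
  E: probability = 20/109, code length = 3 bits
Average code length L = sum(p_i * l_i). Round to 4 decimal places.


Weighted contributions p_i * l_i:
  H: (20/109) * 2 = 40/109
  G: (14/109) * 4 = 56/109
  D: (20/109) * 2 = 40/109
  B: (16/109) * 4 = 64/109
  A: (19/109) * 3 = 57/109
  E: (20/109) * 3 = 60/109
Sum = (40 + 56 + 40 + 64 + 57 + 60)/109 = 317/109

L = 317/109 = 2.9083 bits/symbol


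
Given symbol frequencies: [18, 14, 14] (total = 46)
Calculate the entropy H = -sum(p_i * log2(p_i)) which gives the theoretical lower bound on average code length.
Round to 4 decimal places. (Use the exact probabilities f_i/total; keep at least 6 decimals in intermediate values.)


Per-symbol terms -p_i * log2(p_i) with p_i = f_i/46:
  p = 18/46 = 0.391304: log2(p) = -1.353637, -p*log2(p) = 0.529684
  p = 14/46 = 0.304348: log2(p) = -1.716207, -p*log2(p) = 0.522324
  p = 14/46 = 0.304348: log2(p) = -1.716207, -p*log2(p) = 0.522324
H = 0.529684 + 0.522324 + 0.522324 = 1.574332

H = 1.5743 bits/symbol


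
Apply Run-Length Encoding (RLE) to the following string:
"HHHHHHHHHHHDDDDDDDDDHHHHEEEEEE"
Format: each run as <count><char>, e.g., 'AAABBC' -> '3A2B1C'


Scanning runs left to right:
  i=0: run of 'H' x 11 -> '11H'
  i=11: run of 'D' x 9 -> '9D'
  i=20: run of 'H' x 4 -> '4H'
  i=24: run of 'E' x 6 -> '6E'

RLE = 11H9D4H6E


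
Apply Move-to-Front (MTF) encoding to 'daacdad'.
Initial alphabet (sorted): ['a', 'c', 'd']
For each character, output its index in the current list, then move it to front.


MTF encoding:
'd': index 2 in ['a', 'c', 'd'] -> ['d', 'a', 'c']
'a': index 1 in ['d', 'a', 'c'] -> ['a', 'd', 'c']
'a': index 0 in ['a', 'd', 'c'] -> ['a', 'd', 'c']
'c': index 2 in ['a', 'd', 'c'] -> ['c', 'a', 'd']
'd': index 2 in ['c', 'a', 'd'] -> ['d', 'c', 'a']
'a': index 2 in ['d', 'c', 'a'] -> ['a', 'd', 'c']
'd': index 1 in ['a', 'd', 'c'] -> ['d', 'a', 'c']


Output: [2, 1, 0, 2, 2, 2, 1]


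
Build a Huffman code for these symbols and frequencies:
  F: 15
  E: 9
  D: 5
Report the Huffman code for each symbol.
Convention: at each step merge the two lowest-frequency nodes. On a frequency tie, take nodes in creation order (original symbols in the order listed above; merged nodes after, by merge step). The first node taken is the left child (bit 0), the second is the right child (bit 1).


Huffman tree construction:
Step 1: Merge D(5) + E(9) = 14
Step 2: Merge (D+E)(14) + F(15) = 29
Read each symbol's code off the tree from the root (left child = 0, right child = 1).

Codes:
  F: 1 (length 1)
  E: 01 (length 2)
  D: 00 (length 2)
Average code length: 43/29 = 1.4828 bits/symbol


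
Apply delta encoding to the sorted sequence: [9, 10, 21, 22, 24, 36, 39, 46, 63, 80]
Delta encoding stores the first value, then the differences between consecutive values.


First value: 9
Deltas:
  10 - 9 = 1
  21 - 10 = 11
  22 - 21 = 1
  24 - 22 = 2
  36 - 24 = 12
  39 - 36 = 3
  46 - 39 = 7
  63 - 46 = 17
  80 - 63 = 17


Delta encoded: [9, 1, 11, 1, 2, 12, 3, 7, 17, 17]


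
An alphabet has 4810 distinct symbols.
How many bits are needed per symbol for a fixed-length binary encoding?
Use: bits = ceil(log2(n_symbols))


log2(4810) = 12.2318
Bracket: 2^12 = 4096 < 4810 <= 2^13 = 8192
So ceil(log2(4810)) = 13

bits = ceil(log2(4810)) = ceil(12.2318) = 13 bits


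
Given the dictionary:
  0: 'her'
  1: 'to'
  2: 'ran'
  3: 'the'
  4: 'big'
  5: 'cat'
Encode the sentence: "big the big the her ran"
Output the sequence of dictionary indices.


Look up each word in the dictionary:
  'big' -> 4
  'the' -> 3
  'big' -> 4
  'the' -> 3
  'her' -> 0
  'ran' -> 2

Encoded: [4, 3, 4, 3, 0, 2]


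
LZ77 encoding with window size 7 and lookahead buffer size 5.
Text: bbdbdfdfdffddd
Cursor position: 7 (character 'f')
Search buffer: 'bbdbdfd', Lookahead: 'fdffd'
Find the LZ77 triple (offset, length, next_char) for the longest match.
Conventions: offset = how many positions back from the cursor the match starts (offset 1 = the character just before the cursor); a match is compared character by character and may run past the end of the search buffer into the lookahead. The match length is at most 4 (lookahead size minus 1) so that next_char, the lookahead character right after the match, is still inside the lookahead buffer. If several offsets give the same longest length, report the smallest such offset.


Try each offset into the search buffer:
  offset=1 (pos 6, char 'd'): match length 0
  offset=2 (pos 5, char 'f'): match length 3
  offset=3 (pos 4, char 'd'): match length 0
  offset=4 (pos 3, char 'b'): match length 0
  offset=5 (pos 2, char 'd'): match length 0
  offset=6 (pos 1, char 'b'): match length 0
  offset=7 (pos 0, char 'b'): match length 0
Longest match has length 3 at offset 2.
next_char = character at position 7 + 3 = 10 -> 'f'

Best match: offset=2, length=3 (matching 'fdf' starting at position 5)
LZ77 triple: (2, 3, 'f')


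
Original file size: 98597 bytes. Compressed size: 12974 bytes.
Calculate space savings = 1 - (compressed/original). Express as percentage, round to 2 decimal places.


ratio = compressed/original = 12974/98597 = 0.131586
savings = 1 - ratio = 1 - 0.131586 = 0.868414
as a percentage: 0.868414 * 100 = 86.84%

Space savings = 1 - 12974/98597 = 86.84%


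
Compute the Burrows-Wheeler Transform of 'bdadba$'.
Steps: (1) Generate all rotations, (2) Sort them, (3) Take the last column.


Rotations (sorted):
  0: $bdadba -> last char: a
  1: a$bdadb -> last char: b
  2: adba$bd -> last char: d
  3: ba$bdad -> last char: d
  4: bdadba$ -> last char: $
  5: dadba$b -> last char: b
  6: dba$bda -> last char: a


BWT = abdd$ba


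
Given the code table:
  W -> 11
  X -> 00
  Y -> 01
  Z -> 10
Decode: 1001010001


Decoding:
10 -> Z
01 -> Y
01 -> Y
00 -> X
01 -> Y


Result: ZYYXY


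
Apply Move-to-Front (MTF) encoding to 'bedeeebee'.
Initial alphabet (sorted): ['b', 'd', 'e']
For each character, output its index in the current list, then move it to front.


MTF encoding:
'b': index 0 in ['b', 'd', 'e'] -> ['b', 'd', 'e']
'e': index 2 in ['b', 'd', 'e'] -> ['e', 'b', 'd']
'd': index 2 in ['e', 'b', 'd'] -> ['d', 'e', 'b']
'e': index 1 in ['d', 'e', 'b'] -> ['e', 'd', 'b']
'e': index 0 in ['e', 'd', 'b'] -> ['e', 'd', 'b']
'e': index 0 in ['e', 'd', 'b'] -> ['e', 'd', 'b']
'b': index 2 in ['e', 'd', 'b'] -> ['b', 'e', 'd']
'e': index 1 in ['b', 'e', 'd'] -> ['e', 'b', 'd']
'e': index 0 in ['e', 'b', 'd'] -> ['e', 'b', 'd']


Output: [0, 2, 2, 1, 0, 0, 2, 1, 0]


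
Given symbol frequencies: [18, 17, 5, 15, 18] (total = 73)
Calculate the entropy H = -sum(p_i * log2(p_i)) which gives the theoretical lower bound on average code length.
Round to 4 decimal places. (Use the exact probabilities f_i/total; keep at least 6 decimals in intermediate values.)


Per-symbol terms -p_i * log2(p_i) with p_i = f_i/73:
  p = 18/73 = 0.246575: log2(p) = -2.019900, -p*log2(p) = 0.498057
  p = 17/73 = 0.232877: log2(p) = -2.102362, -p*log2(p) = 0.489591
  p = 5/73 = 0.068493: log2(p) = -3.867896, -p*log2(p) = 0.264924
  p = 15/73 = 0.205479: log2(p) = -2.282934, -p*log2(p) = 0.469096
  p = 18/73 = 0.246575: log2(p) = -2.019900, -p*log2(p) = 0.498057
H = 0.498057 + 0.489591 + 0.264924 + 0.469096 + 0.498057 = 2.219725

H = 2.2197 bits/symbol


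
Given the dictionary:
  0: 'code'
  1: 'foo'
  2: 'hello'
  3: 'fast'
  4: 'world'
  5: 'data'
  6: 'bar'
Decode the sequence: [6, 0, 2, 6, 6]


Look up each index in the dictionary:
  6 -> 'bar'
  0 -> 'code'
  2 -> 'hello'
  6 -> 'bar'
  6 -> 'bar'

Decoded: "bar code hello bar bar"
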